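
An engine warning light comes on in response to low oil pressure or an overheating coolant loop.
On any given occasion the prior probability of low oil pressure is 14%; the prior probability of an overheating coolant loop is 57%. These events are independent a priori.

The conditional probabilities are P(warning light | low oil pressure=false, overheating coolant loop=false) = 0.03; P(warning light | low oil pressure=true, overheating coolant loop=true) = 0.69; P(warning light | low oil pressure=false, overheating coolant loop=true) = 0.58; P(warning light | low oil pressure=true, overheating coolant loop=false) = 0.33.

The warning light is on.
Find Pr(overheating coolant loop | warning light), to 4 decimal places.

Pr(overheating coolant loop | warning light) ≈ 0.9164

Enumerate the 4 (low oil pressure, overheating coolant loop) configurations and weight by the priors:
  P(warning light) = 0.03·0.86·0.43 + 0.58·0.86·0.57 + 0.33·0.14·0.43 + 0.69·0.14·0.57
        = 0.011094 + 0.284316 + 0.019866 + 0.055062 = 0.370338
Configurations with overheating coolant loop contribute 0.339378, so
  P(overheating coolant loop | warning light) = 0.339378 / 0.370338 ≈ 0.9164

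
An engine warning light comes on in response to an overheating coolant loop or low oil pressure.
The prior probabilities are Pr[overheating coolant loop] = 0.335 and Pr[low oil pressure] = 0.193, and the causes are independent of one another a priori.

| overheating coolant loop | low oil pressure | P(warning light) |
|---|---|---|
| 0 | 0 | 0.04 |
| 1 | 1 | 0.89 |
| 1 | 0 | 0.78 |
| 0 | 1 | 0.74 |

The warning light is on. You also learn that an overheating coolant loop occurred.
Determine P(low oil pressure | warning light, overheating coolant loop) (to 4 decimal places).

P(low oil pressure | warning light, overheating coolant loop) ≈ 0.2144

P(warning light | overheating coolant loop) = 0.78*0.807 + 0.89*0.193 = 0.629460 + 0.171770 = 0.801230
The low oil pressure-present share is 0.89*0.193 = 0.171770.
Hence the posterior is 0.171770/0.801230 ≈ 0.2144.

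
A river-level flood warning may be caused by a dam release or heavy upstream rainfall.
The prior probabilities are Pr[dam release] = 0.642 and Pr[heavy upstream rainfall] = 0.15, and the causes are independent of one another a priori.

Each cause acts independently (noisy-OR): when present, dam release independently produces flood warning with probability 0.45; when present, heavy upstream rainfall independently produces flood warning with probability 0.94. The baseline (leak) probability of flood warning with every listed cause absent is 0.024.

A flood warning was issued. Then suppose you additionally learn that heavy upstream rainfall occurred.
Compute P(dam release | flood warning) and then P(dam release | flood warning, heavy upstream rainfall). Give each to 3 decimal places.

P(dam release | flood warning) ≈ 0.857; P(dam release | flood warning, heavy upstream rainfall) ≈ 0.648

Under noisy-OR, P(flood warning | causes) = 1 − (1−0.024)·∏(1−qᵢ) over the active causes.
P(flood warning) = 0.024*0.358*0.85 + 0.94144*0.358*0.15 + 0.4632*0.642*0.85 + 0.967792*0.642*0.15 = 0.007303 + 0.050555 + 0.252768 + 0.093198 = 0.403824
Restricting to configurations with dam release present: 0.252768 + 0.093198 = 0.345966.
So P(dam release | flood warning) = 0.345966/0.403824 ≈ 0.857.

Now also conditioning on heavy upstream rainfall=true:
P(flood warning | heavy upstream rainfall) = 0.94144×0.358 + 0.967792×0.642 = 0.337036 + 0.621322 = 0.958358
Of this, 0.621322 comes from 0.967792×0.642 (the dam release=true cases).
Hence the posterior is 0.621322/0.958358 ≈ 0.648.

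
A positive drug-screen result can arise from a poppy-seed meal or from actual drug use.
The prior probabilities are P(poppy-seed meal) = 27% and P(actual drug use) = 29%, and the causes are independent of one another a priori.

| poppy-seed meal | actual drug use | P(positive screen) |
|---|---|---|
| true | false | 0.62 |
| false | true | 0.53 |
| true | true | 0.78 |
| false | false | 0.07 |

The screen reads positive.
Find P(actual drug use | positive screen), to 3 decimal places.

P(actual drug use | positive screen) ≈ 0.528

For the numerator, keep only actual drug use=true terms: 0.112201 + 0.061074 = 0.173275
Normalizer over all consistent configurations: 0.07·0.73·0.71 + 0.53·0.73·0.29 + 0.62·0.27·0.71 + 0.78·0.27·0.29 = 0.328410
P(actual drug use | positive screen) = 0.173275/0.328410 ≈ 0.528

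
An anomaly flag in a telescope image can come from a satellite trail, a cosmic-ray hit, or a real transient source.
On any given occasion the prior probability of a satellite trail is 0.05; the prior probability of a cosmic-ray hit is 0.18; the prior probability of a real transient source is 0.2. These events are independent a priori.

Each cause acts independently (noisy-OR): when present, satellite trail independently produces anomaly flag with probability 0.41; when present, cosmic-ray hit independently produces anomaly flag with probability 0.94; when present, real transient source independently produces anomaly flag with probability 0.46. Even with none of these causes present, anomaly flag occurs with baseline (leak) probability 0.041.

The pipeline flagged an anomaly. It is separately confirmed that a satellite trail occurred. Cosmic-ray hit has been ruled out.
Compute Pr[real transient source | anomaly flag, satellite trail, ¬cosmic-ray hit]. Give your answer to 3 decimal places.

Under noisy-OR, P(anomaly flag | causes) = 1 − (1−0.041)·∏(1−qᵢ) over the active causes.
P(anomaly flag | satellite trail, ¬cosmic-ray hit) = 0.43419×0.8 + 0.694463×0.2 = 0.347352 + 0.138893 = 0.486245
The real transient source-present share is 0.694463×0.2 = 0.138893.
P(real transient source | anomaly flag, satellite trail, ¬cosmic-ray hit) = 0.138893 / 0.486245 ≈ 0.286

Pr[real transient source | anomaly flag, satellite trail, ¬cosmic-ray hit] ≈ 0.286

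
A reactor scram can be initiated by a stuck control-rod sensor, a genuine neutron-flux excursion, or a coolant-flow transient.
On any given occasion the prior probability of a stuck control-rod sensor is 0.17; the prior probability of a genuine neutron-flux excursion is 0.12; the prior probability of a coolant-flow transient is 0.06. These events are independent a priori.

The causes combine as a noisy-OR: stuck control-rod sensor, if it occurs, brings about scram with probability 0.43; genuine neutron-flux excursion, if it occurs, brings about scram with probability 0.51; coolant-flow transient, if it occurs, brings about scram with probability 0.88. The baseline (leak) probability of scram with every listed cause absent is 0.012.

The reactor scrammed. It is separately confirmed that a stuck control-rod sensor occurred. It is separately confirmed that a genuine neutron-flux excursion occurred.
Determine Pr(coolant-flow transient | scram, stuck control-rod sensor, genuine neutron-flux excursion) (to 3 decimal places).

Under noisy-OR, P(scram | causes) = 1 − (1−0.012)·∏(1−qᵢ) over the active causes.
P(scram | stuck control-rod sensor, genuine neutron-flux excursion) = 0.724052*0.94 + 0.966886*0.06 = 0.680609 + 0.058013 = 0.738622
Of this, 0.058013 comes from 0.966886*0.06 (the coolant-flow transient=true cases).
So P(coolant-flow transient | scram, stuck control-rod sensor, genuine neutron-flux excursion) = 0.058013/0.738622 ≈ 0.079.

Pr(coolant-flow transient | scram, stuck control-rod sensor, genuine neutron-flux excursion) ≈ 0.079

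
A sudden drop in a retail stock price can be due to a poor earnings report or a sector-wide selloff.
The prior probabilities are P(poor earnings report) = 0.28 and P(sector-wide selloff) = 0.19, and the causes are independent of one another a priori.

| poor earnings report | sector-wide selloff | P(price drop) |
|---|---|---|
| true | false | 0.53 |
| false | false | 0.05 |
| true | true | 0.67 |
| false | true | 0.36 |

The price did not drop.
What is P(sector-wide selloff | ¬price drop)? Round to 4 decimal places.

P(sector-wide selloff | ¬price drop) ≈ 0.1373

For the numerator, keep only sector-wide selloff=true terms: 0.087552 + 0.017556 = 0.105108
Denominator P(¬price drop): 0.95*0.72*0.81 + 0.64*0.72*0.19 + 0.47*0.28*0.81 + 0.33*0.28*0.19 = 0.765744
P(sector-wide selloff | ¬price drop) = 0.105108/0.765744 ≈ 0.1373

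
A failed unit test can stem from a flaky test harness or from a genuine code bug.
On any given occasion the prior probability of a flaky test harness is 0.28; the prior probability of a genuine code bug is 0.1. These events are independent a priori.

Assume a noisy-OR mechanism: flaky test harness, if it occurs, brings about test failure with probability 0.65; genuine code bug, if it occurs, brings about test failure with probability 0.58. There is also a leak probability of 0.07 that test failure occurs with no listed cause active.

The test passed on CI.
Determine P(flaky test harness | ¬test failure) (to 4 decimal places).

Under noisy-OR, P(test failure | causes) = 1 − (1−0.07)·∏(1−qᵢ) over the active causes.
P(¬test failure) = 0.93*0.72*0.9 + 0.3906*0.72*0.1 + 0.3255*0.28*0.9 + 0.13671*0.28*0.1 = 0.602640 + 0.028123 + 0.082026 + 0.003828 = 0.716617
Of this, 0.085854 comes from 0.082026 + 0.003828 (the flaky test harness=true cases).
So P(flaky test harness | ¬test failure) = 0.085854/0.716617 ≈ 0.1198.

P(flaky test harness | ¬test failure) ≈ 0.1198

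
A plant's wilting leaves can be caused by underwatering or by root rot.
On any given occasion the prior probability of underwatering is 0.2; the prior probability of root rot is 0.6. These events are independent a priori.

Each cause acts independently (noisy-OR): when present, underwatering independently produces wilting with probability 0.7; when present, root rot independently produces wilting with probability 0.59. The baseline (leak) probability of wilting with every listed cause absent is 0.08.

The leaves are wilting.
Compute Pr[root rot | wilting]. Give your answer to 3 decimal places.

Pr[root rot | wilting] ≈ 0.829

Under noisy-OR, P(wilting | causes) = 1 − (1−0.08)·∏(1−qᵢ) over the active causes.
P(wilting) = 0.08×0.8×0.4 + 0.6228×0.8×0.6 + 0.724×0.2×0.4 + 0.88684×0.2×0.6 = 0.025600 + 0.298944 + 0.057920 + 0.106421 = 0.488885
Of this, 0.405365 comes from 0.298944 + 0.106421 (the root rot=true cases).
So P(root rot | wilting) = 0.405365/0.488885 ≈ 0.829.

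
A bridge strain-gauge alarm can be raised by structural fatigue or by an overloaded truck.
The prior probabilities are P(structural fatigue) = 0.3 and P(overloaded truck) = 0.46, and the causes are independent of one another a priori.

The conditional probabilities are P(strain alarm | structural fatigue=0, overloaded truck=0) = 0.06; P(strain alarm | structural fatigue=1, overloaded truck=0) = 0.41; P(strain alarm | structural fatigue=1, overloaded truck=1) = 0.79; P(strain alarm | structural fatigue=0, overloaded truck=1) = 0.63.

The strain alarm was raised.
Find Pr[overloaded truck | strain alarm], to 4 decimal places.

For the numerator, keep only overloaded truck=true terms: 0.202860 + 0.109020 = 0.311880
Denominator P(strain alarm): 0.06·0.7·0.54 + 0.63·0.7·0.46 + 0.41·0.3·0.54 + 0.79·0.3·0.46 = 0.400980
P(overloaded truck | strain alarm) = 0.311880/0.400980 ≈ 0.7778

Pr[overloaded truck | strain alarm] ≈ 0.7778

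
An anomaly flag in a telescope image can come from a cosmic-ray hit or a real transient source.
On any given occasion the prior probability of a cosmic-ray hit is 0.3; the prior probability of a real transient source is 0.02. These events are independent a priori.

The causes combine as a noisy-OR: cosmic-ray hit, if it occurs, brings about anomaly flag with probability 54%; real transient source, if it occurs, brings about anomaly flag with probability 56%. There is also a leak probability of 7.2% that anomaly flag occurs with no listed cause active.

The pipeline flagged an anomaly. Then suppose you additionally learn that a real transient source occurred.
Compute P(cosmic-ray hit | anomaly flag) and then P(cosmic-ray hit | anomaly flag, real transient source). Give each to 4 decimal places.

P(cosmic-ray hit | anomaly flag) ≈ 0.7504; P(cosmic-ray hit | anomaly flag, real transient source) ≈ 0.3704

Under noisy-OR, P(anomaly flag | causes) = 1 − (1−0.072)·∏(1−qᵢ) over the active causes.
P(anomaly flag) = 0.072×0.7×0.98 + 0.59168×0.7×0.02 + 0.57312×0.3×0.98 + 0.812173×0.3×0.02 = 0.049392 + 0.008284 + 0.168497 + 0.004873 = 0.231046
Restricting to configurations with cosmic-ray hit present: 0.168497 + 0.004873 = 0.173370.
So P(cosmic-ray hit | anomaly flag) = 0.173370/0.231046 ≈ 0.7504.

With the extra evidence:
Numerator (weight on configurations with cosmic-ray hit): 0.812173*0.3 = 0.243652
The normalizing constant is 0.59168*0.7 + 0.812173*0.3 = 0.657828
P(cosmic-ray hit | anomaly flag, real transient source) = 0.243652/0.657828 ≈ 0.3704
— real transient source explains away the evidence for cosmic-ray hit.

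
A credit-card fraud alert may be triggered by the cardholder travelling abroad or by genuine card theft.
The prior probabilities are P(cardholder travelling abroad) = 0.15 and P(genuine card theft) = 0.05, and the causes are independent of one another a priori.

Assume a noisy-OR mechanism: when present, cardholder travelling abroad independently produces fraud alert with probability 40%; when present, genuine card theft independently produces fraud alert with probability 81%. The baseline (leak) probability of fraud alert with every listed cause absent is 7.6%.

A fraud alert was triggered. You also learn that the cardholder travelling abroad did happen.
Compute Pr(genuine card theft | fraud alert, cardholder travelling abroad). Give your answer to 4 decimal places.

Under noisy-OR, P(fraud alert | causes) = 1 − (1−0.076)·∏(1−qᵢ) over the active causes.
Sum P(fraud alert|·) weighted by the priors over both values of genuine card theft:
  P(fraud alert | cardholder travelling abroad) = 0.4456*0.95 + 0.894664*0.05
        = 0.423320 + 0.044733 = 0.468053
The terms with genuine card theft present sum to 0.044733, so
  P(genuine card theft | fraud alert, cardholder travelling abroad) = 0.044733 / 0.468053 ≈ 0.0956

Pr(genuine card theft | fraud alert, cardholder travelling abroad) ≈ 0.0956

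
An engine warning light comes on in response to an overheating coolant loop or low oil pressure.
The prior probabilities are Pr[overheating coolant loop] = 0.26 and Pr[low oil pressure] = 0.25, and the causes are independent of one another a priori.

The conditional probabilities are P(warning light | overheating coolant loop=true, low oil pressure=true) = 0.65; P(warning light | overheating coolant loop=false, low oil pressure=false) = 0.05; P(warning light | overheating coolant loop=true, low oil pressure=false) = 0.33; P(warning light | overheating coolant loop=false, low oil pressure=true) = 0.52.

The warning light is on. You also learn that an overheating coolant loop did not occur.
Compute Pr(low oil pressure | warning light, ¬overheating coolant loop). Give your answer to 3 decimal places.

For the numerator, keep only low oil pressure=true terms: 0.52·0.25 = 0.130000
Denominator P(warning light | ¬overheating coolant loop): 0.05·0.75 + 0.52·0.25 = 0.167500
P(low oil pressure | warning light, ¬overheating coolant loop) = 0.130000/0.167500 ≈ 0.776

Pr(low oil pressure | warning light, ¬overheating coolant loop) ≈ 0.776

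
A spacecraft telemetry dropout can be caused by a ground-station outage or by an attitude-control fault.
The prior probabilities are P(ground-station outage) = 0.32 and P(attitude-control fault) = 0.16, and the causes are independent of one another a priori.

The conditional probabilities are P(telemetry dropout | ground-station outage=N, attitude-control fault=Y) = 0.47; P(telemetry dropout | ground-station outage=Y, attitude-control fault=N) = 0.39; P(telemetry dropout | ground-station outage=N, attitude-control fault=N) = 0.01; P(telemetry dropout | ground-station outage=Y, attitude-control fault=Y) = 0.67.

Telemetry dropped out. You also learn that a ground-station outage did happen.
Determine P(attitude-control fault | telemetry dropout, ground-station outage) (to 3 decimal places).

P(attitude-control fault | telemetry dropout, ground-station outage) ≈ 0.247

Sum P(telemetry dropout|·) weighted by the priors over both values of attitude-control fault:
  P(telemetry dropout | ground-station outage) = 0.39×0.84 + 0.67×0.16
        = 0.327600 + 0.107200 = 0.434800
Configurations with attitude-control fault contribute 0.107200, so
  P(attitude-control fault | telemetry dropout, ground-station outage) = 0.107200 / 0.434800 ≈ 0.247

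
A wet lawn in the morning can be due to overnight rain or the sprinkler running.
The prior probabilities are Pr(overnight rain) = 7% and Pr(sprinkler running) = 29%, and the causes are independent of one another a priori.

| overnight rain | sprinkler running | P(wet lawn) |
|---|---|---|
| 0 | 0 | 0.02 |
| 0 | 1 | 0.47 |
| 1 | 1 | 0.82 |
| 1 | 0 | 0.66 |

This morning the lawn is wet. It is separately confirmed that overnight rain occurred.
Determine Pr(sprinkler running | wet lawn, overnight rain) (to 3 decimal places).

Sum P(wet lawn|·) weighted by the priors over both values of sprinkler running:
  P(wet lawn | overnight rain) = 0.66·0.71 + 0.82·0.29
        = 0.468600 + 0.237800 = 0.706400
Keeping only the sprinkler running-present terms gives 0.237800, so
  P(sprinkler running | wet lawn, overnight rain) = 0.237800 / 0.706400 ≈ 0.337

Pr(sprinkler running | wet lawn, overnight rain) ≈ 0.337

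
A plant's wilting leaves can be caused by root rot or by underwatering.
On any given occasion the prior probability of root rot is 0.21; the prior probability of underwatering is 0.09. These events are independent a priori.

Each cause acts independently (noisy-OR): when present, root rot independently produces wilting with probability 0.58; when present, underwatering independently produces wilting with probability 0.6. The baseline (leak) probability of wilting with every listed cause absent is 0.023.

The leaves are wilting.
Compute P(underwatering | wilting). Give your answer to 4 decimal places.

Under noisy-OR, P(wilting | causes) = 1 − (1−0.023)·∏(1−qᵢ) over the active causes.
By total probability over the 4 (root rot, underwatering) configurations:
  P(wilting) = 0.023*0.79*0.91 + 0.6092*0.79*0.09 + 0.58966*0.21*0.91 + 0.835864*0.21*0.09
        = 0.016535 + 0.043314 + 0.112684 + 0.015798 = 0.188331
Keeping only the underwatering-present terms gives 0.059112, so
  P(underwatering | wilting) = 0.059112 / 0.188331 ≈ 0.3139

P(underwatering | wilting) ≈ 0.3139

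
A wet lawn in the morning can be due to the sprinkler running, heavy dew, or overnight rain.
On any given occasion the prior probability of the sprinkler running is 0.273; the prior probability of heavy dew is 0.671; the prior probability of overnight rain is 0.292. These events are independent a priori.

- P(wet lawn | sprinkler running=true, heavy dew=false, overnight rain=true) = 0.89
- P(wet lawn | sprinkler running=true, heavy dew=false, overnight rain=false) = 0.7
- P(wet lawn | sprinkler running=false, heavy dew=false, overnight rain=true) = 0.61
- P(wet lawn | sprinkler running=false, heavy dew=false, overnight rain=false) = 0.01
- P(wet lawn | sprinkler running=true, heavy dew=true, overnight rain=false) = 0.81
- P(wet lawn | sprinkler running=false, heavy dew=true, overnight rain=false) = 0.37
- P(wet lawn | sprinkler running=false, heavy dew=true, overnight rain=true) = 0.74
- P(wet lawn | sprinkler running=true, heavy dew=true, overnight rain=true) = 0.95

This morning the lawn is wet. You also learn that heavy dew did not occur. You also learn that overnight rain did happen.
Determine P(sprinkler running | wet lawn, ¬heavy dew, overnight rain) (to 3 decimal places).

P(sprinkler running | wet lawn, ¬heavy dew, overnight rain) ≈ 0.354

By total probability over both values of sprinkler running:
  P(wet lawn | ¬heavy dew, overnight rain) = 0.61·0.727 + 0.89·0.273
        = 0.443470 + 0.242970 = 0.686440
Configurations with sprinkler running contribute 0.242970, so
  P(sprinkler running | wet lawn, ¬heavy dew, overnight rain) = 0.242970 / 0.686440 ≈ 0.354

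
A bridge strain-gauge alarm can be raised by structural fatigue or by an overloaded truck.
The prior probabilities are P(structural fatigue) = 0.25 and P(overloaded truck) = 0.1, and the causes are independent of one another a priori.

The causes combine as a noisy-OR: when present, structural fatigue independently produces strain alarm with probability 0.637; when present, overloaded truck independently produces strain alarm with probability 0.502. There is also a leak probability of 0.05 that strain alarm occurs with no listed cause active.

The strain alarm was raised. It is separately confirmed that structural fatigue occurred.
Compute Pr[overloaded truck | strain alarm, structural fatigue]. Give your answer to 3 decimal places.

Pr[overloaded truck | strain alarm, structural fatigue] ≈ 0.123

Under noisy-OR, P(strain alarm | causes) = 1 − (1−0.05)·∏(1−qᵢ) over the active causes.
Numerator (weight on configurations with overloaded truck): 0.828265*0.1 = 0.082827
The normalizing constant is 0.65515*0.9 + 0.828265*0.1 = 0.672462
Posterior = 0.082827 / 0.672462 ≈ 0.123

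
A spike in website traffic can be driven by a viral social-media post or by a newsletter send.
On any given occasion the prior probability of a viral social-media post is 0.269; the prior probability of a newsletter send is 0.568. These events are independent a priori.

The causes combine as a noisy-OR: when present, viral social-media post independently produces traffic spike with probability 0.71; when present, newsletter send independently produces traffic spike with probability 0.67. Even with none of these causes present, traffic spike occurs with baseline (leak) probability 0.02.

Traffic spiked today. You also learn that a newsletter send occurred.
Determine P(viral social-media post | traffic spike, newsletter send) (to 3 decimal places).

P(viral social-media post | traffic spike, newsletter send) ≈ 0.330

Under noisy-OR, P(traffic spike | causes) = 1 − (1−0.02)·∏(1−qᵢ) over the active causes.
P(traffic spike | newsletter send) = 0.6766×0.731 + 0.906214×0.269 = 0.494595 + 0.243772 = 0.738367
The viral social-media post-present share is 0.906214×0.269 = 0.243772.
P(viral social-media post | traffic spike, newsletter send) = 0.243772 / 0.738367 ≈ 0.330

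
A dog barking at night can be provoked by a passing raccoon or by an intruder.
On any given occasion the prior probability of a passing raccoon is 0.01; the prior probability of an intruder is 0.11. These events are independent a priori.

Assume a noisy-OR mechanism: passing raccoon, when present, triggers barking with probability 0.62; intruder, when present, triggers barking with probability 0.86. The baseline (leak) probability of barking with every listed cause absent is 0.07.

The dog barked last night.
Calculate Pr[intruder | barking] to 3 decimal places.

Pr[intruder | barking] ≈ 0.587

Under noisy-OR, P(barking | causes) = 1 − (1−0.07)·∏(1−qᵢ) over the active causes.
P(barking) = 0.07·0.99·0.89 + 0.8698·0.99·0.11 + 0.6466·0.01·0.89 + 0.950524·0.01·0.11 = 0.061677 + 0.094721 + 0.005755 + 0.001046 = 0.163199
Of this, 0.095767 comes from 0.094721 + 0.001046 (the intruder=true cases).
P(intruder | barking) = 0.095767 / 0.163199 ≈ 0.587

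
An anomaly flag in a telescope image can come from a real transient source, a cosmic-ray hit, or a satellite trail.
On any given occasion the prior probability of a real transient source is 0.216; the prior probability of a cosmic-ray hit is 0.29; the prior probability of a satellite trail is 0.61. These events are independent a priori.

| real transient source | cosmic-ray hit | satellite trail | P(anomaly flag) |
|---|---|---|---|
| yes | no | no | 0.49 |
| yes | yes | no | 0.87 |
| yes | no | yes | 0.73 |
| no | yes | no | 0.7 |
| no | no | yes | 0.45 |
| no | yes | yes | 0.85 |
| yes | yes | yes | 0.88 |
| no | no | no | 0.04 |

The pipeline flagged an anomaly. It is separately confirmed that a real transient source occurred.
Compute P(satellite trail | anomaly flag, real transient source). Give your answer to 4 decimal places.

P(satellite trail | anomaly flag, real transient source) ≈ 0.6684

Weight on satellite trail=true, given the evidence: 0.316163 + 0.155672 = 0.471835
Normalizer over all consistent configurations: 0.49*0.71*0.39 + 0.73*0.71*0.61 + 0.87*0.29*0.39 + 0.88*0.29*0.61 = 0.705913
Posterior = 0.471835 / 0.705913 ≈ 0.6684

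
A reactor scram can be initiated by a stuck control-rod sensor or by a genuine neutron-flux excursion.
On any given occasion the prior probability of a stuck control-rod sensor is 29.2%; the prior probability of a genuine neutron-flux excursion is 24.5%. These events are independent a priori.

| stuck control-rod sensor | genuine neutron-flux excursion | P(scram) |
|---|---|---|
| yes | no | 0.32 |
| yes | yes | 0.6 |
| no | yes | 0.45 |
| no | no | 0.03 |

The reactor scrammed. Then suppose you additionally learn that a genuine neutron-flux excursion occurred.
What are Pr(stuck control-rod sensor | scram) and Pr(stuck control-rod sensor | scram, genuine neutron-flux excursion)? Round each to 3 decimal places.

For the numerator, keep only stuck control-rod sensor=true terms: 0.070547 + 0.042924 = 0.113471
Denominator P(scram): 0.03·0.708·0.755 + 0.45·0.708·0.245 + 0.32·0.292·0.755 + 0.6·0.292·0.245 = 0.207564
P(stuck control-rod sensor | scram) = 0.113471/0.207564 ≈ 0.547

With the extra evidence:
By total probability over both values of stuck control-rod sensor:
  P(scram | genuine neutron-flux excursion) = 0.45·0.708 + 0.6·0.292
        = 0.318600 + 0.175200 = 0.493800
The terms with stuck control-rod sensor present sum to 0.175200, so
  P(stuck control-rod sensor | scram, genuine neutron-flux excursion) = 0.175200 / 0.493800 ≈ 0.355

Pr(stuck control-rod sensor | scram) ≈ 0.547; Pr(stuck control-rod sensor | scram, genuine neutron-flux excursion) ≈ 0.355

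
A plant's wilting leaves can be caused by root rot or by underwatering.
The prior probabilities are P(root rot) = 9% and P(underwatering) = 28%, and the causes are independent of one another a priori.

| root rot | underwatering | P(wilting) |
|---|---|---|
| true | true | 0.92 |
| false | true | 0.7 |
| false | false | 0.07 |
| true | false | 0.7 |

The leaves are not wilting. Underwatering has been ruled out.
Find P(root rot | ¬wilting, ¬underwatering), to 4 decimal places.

P(¬wilting | ¬underwatering) = 0.93·0.91 + 0.3·0.09 = 0.846300 + 0.027000 = 0.873300
The root rot-present share is 0.3·0.09 = 0.027000.
So P(root rot | ¬wilting, ¬underwatering) = 0.027000/0.873300 ≈ 0.0309.

P(root rot | ¬wilting, ¬underwatering) ≈ 0.0309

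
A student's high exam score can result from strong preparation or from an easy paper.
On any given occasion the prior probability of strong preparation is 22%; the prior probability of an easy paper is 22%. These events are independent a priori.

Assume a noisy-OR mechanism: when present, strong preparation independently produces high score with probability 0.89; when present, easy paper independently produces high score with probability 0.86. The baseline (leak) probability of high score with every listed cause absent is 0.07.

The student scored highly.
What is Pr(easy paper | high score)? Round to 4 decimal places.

Pr(easy paper | high score) ≈ 0.5004

Under noisy-OR, P(high score | causes) = 1 − (1−0.07)·∏(1−qᵢ) over the active causes.
For the numerator, keep only easy paper=true terms: 0.149258 + 0.047707 = 0.196965
Normalizer over all consistent configurations: 0.07*0.78*0.78 + 0.8698*0.78*0.22 + 0.8977*0.22*0.78 + 0.985678*0.22*0.22 = 0.393598
Posterior = 0.196965 / 0.393598 ≈ 0.5004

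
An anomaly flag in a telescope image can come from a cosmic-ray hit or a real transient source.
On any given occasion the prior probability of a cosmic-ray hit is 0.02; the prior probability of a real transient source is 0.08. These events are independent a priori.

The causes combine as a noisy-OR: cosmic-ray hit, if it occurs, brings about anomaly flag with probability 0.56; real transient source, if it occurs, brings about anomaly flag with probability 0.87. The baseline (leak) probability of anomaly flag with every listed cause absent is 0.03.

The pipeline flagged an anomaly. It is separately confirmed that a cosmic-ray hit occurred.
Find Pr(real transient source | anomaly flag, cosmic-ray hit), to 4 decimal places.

Pr(real transient source | anomaly flag, cosmic-ray hit) ≈ 0.1253

Under noisy-OR, P(anomaly flag | causes) = 1 − (1−0.03)·∏(1−qᵢ) over the active causes.
P(anomaly flag | cosmic-ray hit) = 0.5732·0.92 + 0.944516·0.08 = 0.527344 + 0.075561 = 0.602905
Of this, 0.075561 comes from 0.944516·0.08 (the real transient source=true cases).
P(real transient source | anomaly flag, cosmic-ray hit) = 0.075561 / 0.602905 ≈ 0.1253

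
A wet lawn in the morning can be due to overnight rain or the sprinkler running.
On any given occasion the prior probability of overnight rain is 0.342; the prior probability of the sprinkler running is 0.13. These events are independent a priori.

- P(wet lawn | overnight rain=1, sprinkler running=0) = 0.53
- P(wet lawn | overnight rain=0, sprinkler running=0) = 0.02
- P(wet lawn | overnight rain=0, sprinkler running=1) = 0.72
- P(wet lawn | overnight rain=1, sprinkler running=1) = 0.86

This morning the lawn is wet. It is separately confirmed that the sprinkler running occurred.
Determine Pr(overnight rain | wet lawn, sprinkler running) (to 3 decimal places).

Sum P(wet lawn|·) weighted by the priors over both values of overnight rain:
  P(wet lawn | sprinkler running) = 0.72×0.658 + 0.86×0.342
        = 0.473760 + 0.294120 = 0.767880
The terms with overnight rain present sum to 0.294120, so
  P(overnight rain | wet lawn, sprinkler running) = 0.294120 / 0.767880 ≈ 0.383

Pr(overnight rain | wet lawn, sprinkler running) ≈ 0.383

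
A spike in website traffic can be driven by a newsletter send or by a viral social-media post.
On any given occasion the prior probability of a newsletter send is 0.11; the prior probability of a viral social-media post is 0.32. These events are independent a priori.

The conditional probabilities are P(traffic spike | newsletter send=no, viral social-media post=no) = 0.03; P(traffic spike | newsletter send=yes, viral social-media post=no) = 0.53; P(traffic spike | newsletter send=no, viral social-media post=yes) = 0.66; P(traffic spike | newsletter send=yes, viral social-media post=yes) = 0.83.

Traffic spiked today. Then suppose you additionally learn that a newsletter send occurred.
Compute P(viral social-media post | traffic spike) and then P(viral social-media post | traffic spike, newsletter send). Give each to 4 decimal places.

P(traffic spike) = 0.03*0.89*0.68 + 0.66*0.89*0.32 + 0.53*0.11*0.68 + 0.83*0.11*0.32 = 0.018156 + 0.187968 + 0.039644 + 0.029216 = 0.274984
Of this, 0.217184 comes from 0.187968 + 0.029216 (the viral social-media post=true cases).
Hence the posterior is 0.217184/0.274984 ≈ 0.7898.

Now also conditioning on newsletter send=true:
P(traffic spike | newsletter send) = 0.53×0.68 + 0.83×0.32 = 0.360400 + 0.265600 = 0.626000
The viral social-media post-present share is 0.83×0.32 = 0.265600.
So P(viral social-media post | traffic spike, newsletter send) = 0.265600/0.626000 ≈ 0.4243.
— newsletter send explains away the evidence for viral social-media post.

P(viral social-media post | traffic spike) ≈ 0.7898; P(viral social-media post | traffic spike, newsletter send) ≈ 0.4243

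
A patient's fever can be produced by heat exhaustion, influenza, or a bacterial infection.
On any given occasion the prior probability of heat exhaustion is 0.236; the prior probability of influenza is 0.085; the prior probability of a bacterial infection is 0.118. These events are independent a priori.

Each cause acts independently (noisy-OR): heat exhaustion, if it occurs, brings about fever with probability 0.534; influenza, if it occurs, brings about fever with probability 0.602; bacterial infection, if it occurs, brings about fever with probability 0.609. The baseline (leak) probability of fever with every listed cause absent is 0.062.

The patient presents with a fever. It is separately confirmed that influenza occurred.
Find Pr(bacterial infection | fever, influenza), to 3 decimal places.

Under noisy-OR, P(fever | causes) = 1 − (1−0.062)·∏(1−qᵢ) over the active causes.
P(fever | influenza) = 0.626676·0.764·0.882 + 0.85403·0.764·0.118 + 0.826031·0.236·0.882 + 0.931978·0.236·0.118 = 0.422284 + 0.076993 + 0.171940 + 0.025954 = 0.697171
The bacterial infection-present share is 0.076993 + 0.025954 = 0.102947.
So P(bacterial infection | fever, influenza) = 0.102947/0.697171 ≈ 0.148.

Pr(bacterial infection | fever, influenza) ≈ 0.148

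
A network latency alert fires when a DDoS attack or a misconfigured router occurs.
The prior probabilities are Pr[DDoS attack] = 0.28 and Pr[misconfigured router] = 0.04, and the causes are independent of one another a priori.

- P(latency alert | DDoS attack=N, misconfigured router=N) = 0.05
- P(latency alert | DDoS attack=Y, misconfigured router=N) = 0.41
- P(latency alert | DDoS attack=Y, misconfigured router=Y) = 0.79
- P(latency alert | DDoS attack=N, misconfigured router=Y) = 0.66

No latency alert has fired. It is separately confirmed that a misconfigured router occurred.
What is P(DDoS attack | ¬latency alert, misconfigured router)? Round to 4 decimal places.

P(DDoS attack | ¬latency alert, misconfigured router) ≈ 0.1937

Enumerate both values of DDoS attack and weight by the priors:
  P(¬latency alert | misconfigured router) = 0.34·0.72 + 0.21·0.28
        = 0.244800 + 0.058800 = 0.303600
Keeping only the DDoS attack-present terms gives 0.058800, so
  P(DDoS attack | ¬latency alert, misconfigured router) = 0.058800 / 0.303600 ≈ 0.1937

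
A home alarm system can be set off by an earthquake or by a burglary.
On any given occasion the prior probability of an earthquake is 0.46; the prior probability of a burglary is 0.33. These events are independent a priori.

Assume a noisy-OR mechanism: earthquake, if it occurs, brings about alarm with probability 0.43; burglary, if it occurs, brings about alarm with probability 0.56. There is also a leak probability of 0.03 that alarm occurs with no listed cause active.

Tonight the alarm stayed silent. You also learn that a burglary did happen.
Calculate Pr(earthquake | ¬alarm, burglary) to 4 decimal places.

Pr(earthquake | ¬alarm, burglary) ≈ 0.3269

Under noisy-OR, P(alarm | causes) = 1 − (1−0.03)·∏(1−qᵢ) over the active causes.
Numerator (weight on configurations with earthquake): 0.243276*0.46 = 0.111907
Denominator P(¬alarm | burglary): 0.4268*0.54 + 0.243276*0.46 = 0.342379
P(earthquake | ¬alarm, burglary) = 0.111907/0.342379 ≈ 0.3269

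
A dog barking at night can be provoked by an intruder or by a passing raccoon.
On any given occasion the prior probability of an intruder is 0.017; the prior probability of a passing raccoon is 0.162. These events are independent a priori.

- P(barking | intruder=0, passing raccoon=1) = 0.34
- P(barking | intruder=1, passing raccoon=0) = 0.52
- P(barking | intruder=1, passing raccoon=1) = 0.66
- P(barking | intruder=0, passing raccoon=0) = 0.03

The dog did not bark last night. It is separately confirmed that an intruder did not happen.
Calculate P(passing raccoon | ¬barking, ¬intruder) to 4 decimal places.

P(passing raccoon | ¬barking, ¬intruder) ≈ 0.1162

P(¬barking | ¬intruder) = 0.97×0.838 + 0.66×0.162 = 0.812860 + 0.106920 = 0.919780
The passing raccoon-present share is 0.66×0.162 = 0.106920.
So P(passing raccoon | ¬barking, ¬intruder) = 0.106920/0.919780 ≈ 0.1162.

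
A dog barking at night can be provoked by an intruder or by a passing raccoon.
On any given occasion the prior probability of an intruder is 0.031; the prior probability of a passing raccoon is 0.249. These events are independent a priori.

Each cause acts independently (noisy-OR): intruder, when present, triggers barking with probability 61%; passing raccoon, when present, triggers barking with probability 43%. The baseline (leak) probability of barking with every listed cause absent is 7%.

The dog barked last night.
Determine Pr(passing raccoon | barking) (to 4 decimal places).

Pr(passing raccoon | barking) ≈ 0.6450

Under noisy-OR, P(barking | causes) = 1 − (1−0.07)·∏(1−qᵢ) over the active causes.
P(barking) = 0.07×0.969×0.751 + 0.4699×0.969×0.249 + 0.6373×0.031×0.751 + 0.793261×0.031×0.249 = 0.050940 + 0.113378 + 0.014837 + 0.006123 = 0.185278
The passing raccoon-present share is 0.113378 + 0.006123 = 0.119501.
Hence the posterior is 0.119501/0.185278 ≈ 0.6450.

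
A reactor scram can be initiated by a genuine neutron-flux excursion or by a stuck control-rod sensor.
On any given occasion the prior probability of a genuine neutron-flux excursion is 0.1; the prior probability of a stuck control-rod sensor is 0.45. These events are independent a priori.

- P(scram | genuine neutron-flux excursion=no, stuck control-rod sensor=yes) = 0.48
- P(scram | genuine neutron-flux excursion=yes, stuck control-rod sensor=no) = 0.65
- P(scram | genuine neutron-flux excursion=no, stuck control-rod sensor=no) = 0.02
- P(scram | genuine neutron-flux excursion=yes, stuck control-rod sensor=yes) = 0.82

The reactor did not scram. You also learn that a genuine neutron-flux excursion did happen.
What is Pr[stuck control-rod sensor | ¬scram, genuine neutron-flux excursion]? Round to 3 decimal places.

P(¬scram | genuine neutron-flux excursion) = 0.35×0.55 + 0.18×0.45 = 0.192500 + 0.081000 = 0.273500
The stuck control-rod sensor-present share is 0.18×0.45 = 0.081000.
So P(stuck control-rod sensor | ¬scram, genuine neutron-flux excursion) = 0.081000/0.273500 ≈ 0.296.

Pr[stuck control-rod sensor | ¬scram, genuine neutron-flux excursion] ≈ 0.296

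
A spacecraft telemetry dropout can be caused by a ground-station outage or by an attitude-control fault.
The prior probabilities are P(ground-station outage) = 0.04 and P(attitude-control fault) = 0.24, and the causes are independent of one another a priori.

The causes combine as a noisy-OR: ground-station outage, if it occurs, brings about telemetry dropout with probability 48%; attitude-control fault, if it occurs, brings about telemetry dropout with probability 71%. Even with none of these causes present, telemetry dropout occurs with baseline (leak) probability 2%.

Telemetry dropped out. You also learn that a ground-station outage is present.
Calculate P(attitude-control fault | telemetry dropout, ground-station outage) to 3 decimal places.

Under noisy-OR, P(telemetry dropout | causes) = 1 − (1−0.02)·∏(1−qᵢ) over the active causes.
Sum P(telemetry dropout|·) weighted by the priors over both values of attitude-control fault:
  P(telemetry dropout | ground-station outage) = 0.4904*0.76 + 0.852216*0.24
        = 0.372704 + 0.204532 = 0.577236
Keeping only the attitude-control fault-present terms gives 0.204532, so
  P(attitude-control fault | telemetry dropout, ground-station outage) = 0.204532 / 0.577236 ≈ 0.354

P(attitude-control fault | telemetry dropout, ground-station outage) ≈ 0.354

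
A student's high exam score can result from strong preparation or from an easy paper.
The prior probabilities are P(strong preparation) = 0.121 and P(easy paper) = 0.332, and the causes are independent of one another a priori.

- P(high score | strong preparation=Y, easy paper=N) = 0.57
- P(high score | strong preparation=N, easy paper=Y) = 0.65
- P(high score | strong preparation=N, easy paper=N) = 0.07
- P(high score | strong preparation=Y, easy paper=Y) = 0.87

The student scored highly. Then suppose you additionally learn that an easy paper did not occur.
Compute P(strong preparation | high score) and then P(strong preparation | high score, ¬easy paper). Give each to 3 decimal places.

Numerator (weight on configurations with strong preparation): 0.046072 + 0.034950 = 0.081022
Normalizer over all consistent configurations: 0.07*0.879*0.668 + 0.65*0.879*0.332 + 0.57*0.121*0.668 + 0.87*0.121*0.332 = 0.311812
Posterior = 0.081022 / 0.311812 ≈ 0.260

Now condition on the additional information:
Enumerate both values of strong preparation and weight by the priors:
  P(high score | ¬easy paper) = 0.07×0.879 + 0.57×0.121
        = 0.061530 + 0.068970 = 0.130500
Keeping only the strong preparation-present terms gives 0.068970, so
  P(strong preparation | high score, ¬easy paper) = 0.068970 / 0.130500 ≈ 0.529
With easy paper excluded, strong preparation must carry more of the explanatory weight for the high score.

P(strong preparation | high score) ≈ 0.260; P(strong preparation | high score, ¬easy paper) ≈ 0.529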